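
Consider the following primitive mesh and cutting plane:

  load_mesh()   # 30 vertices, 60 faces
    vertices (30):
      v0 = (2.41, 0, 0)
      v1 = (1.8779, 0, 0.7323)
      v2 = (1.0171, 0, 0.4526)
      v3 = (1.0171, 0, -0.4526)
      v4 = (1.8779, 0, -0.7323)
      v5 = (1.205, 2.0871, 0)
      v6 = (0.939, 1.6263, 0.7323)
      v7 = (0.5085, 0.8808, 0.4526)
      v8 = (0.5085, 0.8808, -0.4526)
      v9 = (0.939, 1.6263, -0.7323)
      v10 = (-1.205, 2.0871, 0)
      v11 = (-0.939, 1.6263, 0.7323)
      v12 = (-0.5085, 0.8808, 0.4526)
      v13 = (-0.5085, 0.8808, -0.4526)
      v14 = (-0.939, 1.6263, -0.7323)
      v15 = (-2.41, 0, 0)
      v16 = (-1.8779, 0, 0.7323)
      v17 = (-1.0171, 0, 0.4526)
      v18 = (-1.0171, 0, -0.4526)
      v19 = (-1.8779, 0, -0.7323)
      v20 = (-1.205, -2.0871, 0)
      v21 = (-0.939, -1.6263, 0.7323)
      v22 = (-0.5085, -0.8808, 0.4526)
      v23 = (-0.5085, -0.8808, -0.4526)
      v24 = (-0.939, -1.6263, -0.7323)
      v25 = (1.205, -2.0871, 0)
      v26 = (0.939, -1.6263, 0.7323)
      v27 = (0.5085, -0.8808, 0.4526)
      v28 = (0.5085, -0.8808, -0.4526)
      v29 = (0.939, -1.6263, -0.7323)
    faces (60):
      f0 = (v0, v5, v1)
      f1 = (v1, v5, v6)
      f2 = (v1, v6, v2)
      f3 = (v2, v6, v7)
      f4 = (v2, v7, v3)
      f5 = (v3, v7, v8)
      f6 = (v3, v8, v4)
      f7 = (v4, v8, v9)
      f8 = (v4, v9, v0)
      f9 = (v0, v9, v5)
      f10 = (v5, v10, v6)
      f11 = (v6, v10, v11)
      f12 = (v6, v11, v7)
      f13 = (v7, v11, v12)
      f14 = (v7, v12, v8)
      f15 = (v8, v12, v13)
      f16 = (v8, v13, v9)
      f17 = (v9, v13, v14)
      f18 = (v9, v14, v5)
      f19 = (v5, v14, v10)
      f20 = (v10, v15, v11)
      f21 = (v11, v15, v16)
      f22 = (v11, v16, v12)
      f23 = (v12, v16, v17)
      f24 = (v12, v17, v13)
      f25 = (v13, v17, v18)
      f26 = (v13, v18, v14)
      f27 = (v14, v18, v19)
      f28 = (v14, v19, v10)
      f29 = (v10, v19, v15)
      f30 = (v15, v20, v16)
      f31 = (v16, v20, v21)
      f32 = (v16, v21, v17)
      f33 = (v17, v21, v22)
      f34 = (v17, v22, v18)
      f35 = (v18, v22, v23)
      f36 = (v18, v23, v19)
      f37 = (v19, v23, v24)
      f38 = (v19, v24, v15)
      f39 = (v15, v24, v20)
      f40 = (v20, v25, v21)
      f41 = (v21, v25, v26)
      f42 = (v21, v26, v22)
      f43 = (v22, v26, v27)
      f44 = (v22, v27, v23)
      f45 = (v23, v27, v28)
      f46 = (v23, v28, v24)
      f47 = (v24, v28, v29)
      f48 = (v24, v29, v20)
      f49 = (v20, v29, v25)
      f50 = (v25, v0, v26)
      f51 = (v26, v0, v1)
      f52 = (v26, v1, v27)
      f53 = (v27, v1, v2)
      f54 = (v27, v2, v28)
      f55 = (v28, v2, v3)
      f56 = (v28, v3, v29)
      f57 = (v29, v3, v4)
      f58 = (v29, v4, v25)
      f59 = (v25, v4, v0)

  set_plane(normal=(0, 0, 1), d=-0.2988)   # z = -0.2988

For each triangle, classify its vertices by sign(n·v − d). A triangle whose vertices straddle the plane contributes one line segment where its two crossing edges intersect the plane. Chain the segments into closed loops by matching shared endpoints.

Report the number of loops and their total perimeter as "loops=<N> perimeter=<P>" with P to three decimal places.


Straddling triangles (24 of 60):
  (v2,v7,v3) [++-] → (0.930685, 0.149654, -0.2988)–(1.0171, 0, -0.2988)  len=0.1728
  (v3,v7,v8) [-+-] → (0.930685, 0.149654, -0.2988)–(0.5085, 0.8808, -0.2988)  len=0.8443
  (v4,v9,v0) [--+] → (1.80979, 0.663578, -0.2988)–(2.19289, 0, -0.2988)  len=0.7662
  (v0,v9,v5) [+-+] → (1.80979, 0.663578, -0.2988)–(1.09646, 1.89908, -0.2988)  len=1.4266
  (v7,v12,v8) [++-] → (0.335704, 0.8808, -0.2988)–(0.5085, 0.8808, -0.2988)  len=0.1728
  (v8,v12,v13) [-+-] → (0.335704, 0.8808, -0.2988)–(-0.5085, 0.8808, -0.2988)  len=0.8442
  (v9,v14,v5) [--+] → (0.330185, 1.89908, -0.2988)–(1.09646, 1.89908, -0.2988)  len=0.7663
  (v5,v14,v10) [+-+] → (0.330185, 1.89908, -0.2988)–(-1.09646, 1.89908, -0.2988)  len=1.4266
  (v12,v17,v13) [++-] → (-0.594915, 0.731146, -0.2988)–(-0.5085, 0.8808, -0.2988)  len=0.1728
  (v13,v17,v18) [-+-] → (-0.594915, 0.731146, -0.2988)–(-1.0171, 0, -0.2988)  len=0.8443
  (v14,v19,v10) [--+] → (-1.47956, 1.2355, -0.2988)–(-1.09646, 1.89908, -0.2988)  len=0.7662
  (v10,v19,v15) [+-+] → (-1.47956, 1.2355, -0.2988)–(-2.19289, 0, -0.2988)  len=1.4266
  (v17,v22,v18) [++-] → (-0.930685, -0.149654, -0.2988)–(-1.0171, 0, -0.2988)  len=0.1728
  (v18,v22,v23) [-+-] → (-0.930685, -0.149654, -0.2988)–(-0.5085, -0.8808, -0.2988)  len=0.8443
  (v19,v24,v15) [--+] → (-1.80979, -0.663578, -0.2988)–(-2.19289, 0, -0.2988)  len=0.7662
  (v15,v24,v20) [+-+] → (-1.80979, -0.663578, -0.2988)–(-1.09646, -1.89908, -0.2988)  len=1.4266
  (v22,v27,v23) [++-] → (-0.335704, -0.8808, -0.2988)–(-0.5085, -0.8808, -0.2988)  len=0.1728
  (v23,v27,v28) [-+-] → (-0.335704, -0.8808, -0.2988)–(0.5085, -0.8808, -0.2988)  len=0.8442
  (v24,v29,v20) [--+] → (-0.330185, -1.89908, -0.2988)–(-1.09646, -1.89908, -0.2988)  len=0.7663
  (v20,v29,v25) [+-+] → (-0.330185, -1.89908, -0.2988)–(1.09646, -1.89908, -0.2988)  len=1.4266
  (v27,v2,v28) [++-] → (0.594915, -0.731146, -0.2988)–(0.5085, -0.8808, -0.2988)  len=0.1728
  (v28,v2,v3) [-+-] → (0.594915, -0.731146, -0.2988)–(1.0171, 0, -0.2988)  len=0.8443
  (v29,v4,v25) [--+] → (1.47956, -1.2355, -0.2988)–(1.09646, -1.89908, -0.2988)  len=0.7662
  (v25,v4,v0) [+-+] → (1.47956, -1.2355, -0.2988)–(2.19289, 0, -0.2988)  len=1.4266

Chained into 2 loop(s):
  loop 1: 12 segments, perimeter = 6.1024
  loop 2: 12 segments, perimeter = 13.1573
Total perimeter = 19.260

loops=2 perimeter=19.260


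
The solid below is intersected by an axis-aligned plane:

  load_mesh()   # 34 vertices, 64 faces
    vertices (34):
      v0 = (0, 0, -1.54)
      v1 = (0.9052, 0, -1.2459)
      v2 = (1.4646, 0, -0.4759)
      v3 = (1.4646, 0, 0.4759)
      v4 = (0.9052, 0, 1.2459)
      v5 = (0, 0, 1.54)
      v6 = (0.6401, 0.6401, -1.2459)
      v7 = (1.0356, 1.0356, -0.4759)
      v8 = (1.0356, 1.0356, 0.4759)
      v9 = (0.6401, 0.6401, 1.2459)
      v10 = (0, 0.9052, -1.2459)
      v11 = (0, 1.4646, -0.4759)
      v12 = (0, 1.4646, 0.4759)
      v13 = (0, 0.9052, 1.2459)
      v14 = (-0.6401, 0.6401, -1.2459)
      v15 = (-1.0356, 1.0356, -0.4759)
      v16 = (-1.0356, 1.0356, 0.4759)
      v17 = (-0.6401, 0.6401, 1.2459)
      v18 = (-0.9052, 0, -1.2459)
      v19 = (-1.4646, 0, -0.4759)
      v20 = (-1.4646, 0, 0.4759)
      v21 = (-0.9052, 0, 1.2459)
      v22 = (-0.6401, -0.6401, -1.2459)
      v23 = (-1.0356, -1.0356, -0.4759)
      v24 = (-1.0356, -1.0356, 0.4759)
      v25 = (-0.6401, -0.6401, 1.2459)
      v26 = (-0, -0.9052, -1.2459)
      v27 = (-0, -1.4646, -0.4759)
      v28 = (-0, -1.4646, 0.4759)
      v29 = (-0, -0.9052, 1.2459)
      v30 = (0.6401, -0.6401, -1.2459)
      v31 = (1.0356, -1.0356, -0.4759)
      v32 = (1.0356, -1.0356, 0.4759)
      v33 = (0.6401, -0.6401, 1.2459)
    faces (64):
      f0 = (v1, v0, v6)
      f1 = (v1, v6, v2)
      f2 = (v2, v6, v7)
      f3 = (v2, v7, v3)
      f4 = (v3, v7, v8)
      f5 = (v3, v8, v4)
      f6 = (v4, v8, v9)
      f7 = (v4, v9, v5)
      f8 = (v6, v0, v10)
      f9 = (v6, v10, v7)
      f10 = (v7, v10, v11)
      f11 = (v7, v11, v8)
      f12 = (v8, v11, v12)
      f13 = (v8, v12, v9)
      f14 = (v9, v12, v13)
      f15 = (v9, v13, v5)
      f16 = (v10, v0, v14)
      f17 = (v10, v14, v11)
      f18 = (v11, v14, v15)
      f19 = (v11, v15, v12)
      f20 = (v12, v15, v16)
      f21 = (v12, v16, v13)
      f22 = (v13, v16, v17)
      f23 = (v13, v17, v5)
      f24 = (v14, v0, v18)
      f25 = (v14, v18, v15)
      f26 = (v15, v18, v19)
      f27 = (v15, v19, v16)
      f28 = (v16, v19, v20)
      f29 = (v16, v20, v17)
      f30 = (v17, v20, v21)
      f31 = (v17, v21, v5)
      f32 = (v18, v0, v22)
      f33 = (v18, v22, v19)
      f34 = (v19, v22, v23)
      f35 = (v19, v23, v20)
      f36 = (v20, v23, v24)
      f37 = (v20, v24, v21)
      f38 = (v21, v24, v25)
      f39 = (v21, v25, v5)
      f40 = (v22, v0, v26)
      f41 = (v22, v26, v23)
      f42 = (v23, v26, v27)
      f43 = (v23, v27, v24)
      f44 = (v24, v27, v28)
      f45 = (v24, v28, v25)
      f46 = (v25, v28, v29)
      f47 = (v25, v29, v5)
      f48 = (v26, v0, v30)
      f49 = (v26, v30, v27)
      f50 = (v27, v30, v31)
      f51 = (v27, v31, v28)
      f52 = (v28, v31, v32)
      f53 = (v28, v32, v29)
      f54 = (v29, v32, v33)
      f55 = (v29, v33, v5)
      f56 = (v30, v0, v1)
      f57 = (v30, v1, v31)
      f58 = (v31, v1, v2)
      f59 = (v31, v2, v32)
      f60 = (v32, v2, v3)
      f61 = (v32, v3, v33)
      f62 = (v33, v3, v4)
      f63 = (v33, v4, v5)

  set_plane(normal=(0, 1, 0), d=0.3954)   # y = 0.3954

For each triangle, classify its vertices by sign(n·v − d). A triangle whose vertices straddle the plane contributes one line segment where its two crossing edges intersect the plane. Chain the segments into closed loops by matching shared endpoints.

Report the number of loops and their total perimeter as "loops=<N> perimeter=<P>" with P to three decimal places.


Straddling triangles (20 of 64):
  (v1,v0,v6) [--+] → (0.3954, 0.3954, -1.35833)–(0.741443, 0.3954, -1.2459)  len=0.3638
  (v1,v6,v2) [-+-] → (0.741443, 0.3954, -1.2459)–(0.955293, 0.3954, -0.951541)  len=0.3638
  (v2,v6,v7) [-++] → (0.955293, 0.3954, -0.951541)–(1.3008, 0.3954, -0.4759)  len=0.5879
  (v2,v7,v3) [-+-] → (1.3008, 0.3954, -0.4759)–(1.3008, 0.3954, 0.112495)  len=0.5884
  (v3,v7,v8) [-++] → (1.3008, 0.3954, 0.112495)–(1.3008, 0.3954, 0.4759)  len=0.3634
  (v3,v8,v4) [-+-] → (1.3008, 0.3954, 0.4759)–(0.954988, 0.3954, 0.951908)  len=0.5884
  (v4,v8,v9) [-++] → (0.954988, 0.3954, 0.951908)–(0.741443, 0.3954, 1.2459)  len=0.3634
  (v4,v9,v5) [-+-] → (0.741443, 0.3954, 1.2459)–(0.3954, 0.3954, 1.35833)  len=0.3638
  (v6,v0,v10) [+-+] → (0.3954, 0.3954, -1.35833)–(0, 0.3954, -1.41153)  len=0.3990
  (v9,v13,v5) [++-] → (0, 0.3954, 1.41153)–(0.3954, 0.3954, 1.35833)  len=0.3990
  (v10,v0,v14) [+-+] → (0, 0.3954, -1.41153)–(-0.3954, 0.3954, -1.35833)  len=0.3990
  (v13,v17,v5) [++-] → (-0.3954, 0.3954, 1.35833)–(0, 0.3954, 1.41153)  len=0.3990
  (v14,v0,v18) [+--] → (-0.3954, 0.3954, -1.35833)–(-0.741443, 0.3954, -1.2459)  len=0.3638
  (v14,v18,v15) [+-+] → (-0.741443, 0.3954, -1.2459)–(-0.954988, 0.3954, -0.951908)  len=0.3634
  (v15,v18,v19) [+--] → (-0.954988, 0.3954, -0.951908)–(-1.3008, 0.3954, -0.4759)  len=0.5884
  (v15,v19,v16) [+-+] → (-1.3008, 0.3954, -0.4759)–(-1.3008, 0.3954, -0.112495)  len=0.3634
  (v16,v19,v20) [+--] → (-1.3008, 0.3954, -0.112495)–(-1.3008, 0.3954, 0.4759)  len=0.5884
  (v16,v20,v17) [+-+] → (-1.3008, 0.3954, 0.4759)–(-0.955293, 0.3954, 0.951541)  len=0.5879
  (v17,v20,v21) [+--] → (-0.955293, 0.3954, 0.951541)–(-0.741443, 0.3954, 1.2459)  len=0.3638
  (v17,v21,v5) [+--] → (-0.741443, 0.3954, 1.2459)–(-0.3954, 0.3954, 1.35833)  len=0.3638

Chained into 1 loop(s):
  loop 1: 20 segments, perimeter = 8.7618
Total perimeter = 8.762

loops=1 perimeter=8.762


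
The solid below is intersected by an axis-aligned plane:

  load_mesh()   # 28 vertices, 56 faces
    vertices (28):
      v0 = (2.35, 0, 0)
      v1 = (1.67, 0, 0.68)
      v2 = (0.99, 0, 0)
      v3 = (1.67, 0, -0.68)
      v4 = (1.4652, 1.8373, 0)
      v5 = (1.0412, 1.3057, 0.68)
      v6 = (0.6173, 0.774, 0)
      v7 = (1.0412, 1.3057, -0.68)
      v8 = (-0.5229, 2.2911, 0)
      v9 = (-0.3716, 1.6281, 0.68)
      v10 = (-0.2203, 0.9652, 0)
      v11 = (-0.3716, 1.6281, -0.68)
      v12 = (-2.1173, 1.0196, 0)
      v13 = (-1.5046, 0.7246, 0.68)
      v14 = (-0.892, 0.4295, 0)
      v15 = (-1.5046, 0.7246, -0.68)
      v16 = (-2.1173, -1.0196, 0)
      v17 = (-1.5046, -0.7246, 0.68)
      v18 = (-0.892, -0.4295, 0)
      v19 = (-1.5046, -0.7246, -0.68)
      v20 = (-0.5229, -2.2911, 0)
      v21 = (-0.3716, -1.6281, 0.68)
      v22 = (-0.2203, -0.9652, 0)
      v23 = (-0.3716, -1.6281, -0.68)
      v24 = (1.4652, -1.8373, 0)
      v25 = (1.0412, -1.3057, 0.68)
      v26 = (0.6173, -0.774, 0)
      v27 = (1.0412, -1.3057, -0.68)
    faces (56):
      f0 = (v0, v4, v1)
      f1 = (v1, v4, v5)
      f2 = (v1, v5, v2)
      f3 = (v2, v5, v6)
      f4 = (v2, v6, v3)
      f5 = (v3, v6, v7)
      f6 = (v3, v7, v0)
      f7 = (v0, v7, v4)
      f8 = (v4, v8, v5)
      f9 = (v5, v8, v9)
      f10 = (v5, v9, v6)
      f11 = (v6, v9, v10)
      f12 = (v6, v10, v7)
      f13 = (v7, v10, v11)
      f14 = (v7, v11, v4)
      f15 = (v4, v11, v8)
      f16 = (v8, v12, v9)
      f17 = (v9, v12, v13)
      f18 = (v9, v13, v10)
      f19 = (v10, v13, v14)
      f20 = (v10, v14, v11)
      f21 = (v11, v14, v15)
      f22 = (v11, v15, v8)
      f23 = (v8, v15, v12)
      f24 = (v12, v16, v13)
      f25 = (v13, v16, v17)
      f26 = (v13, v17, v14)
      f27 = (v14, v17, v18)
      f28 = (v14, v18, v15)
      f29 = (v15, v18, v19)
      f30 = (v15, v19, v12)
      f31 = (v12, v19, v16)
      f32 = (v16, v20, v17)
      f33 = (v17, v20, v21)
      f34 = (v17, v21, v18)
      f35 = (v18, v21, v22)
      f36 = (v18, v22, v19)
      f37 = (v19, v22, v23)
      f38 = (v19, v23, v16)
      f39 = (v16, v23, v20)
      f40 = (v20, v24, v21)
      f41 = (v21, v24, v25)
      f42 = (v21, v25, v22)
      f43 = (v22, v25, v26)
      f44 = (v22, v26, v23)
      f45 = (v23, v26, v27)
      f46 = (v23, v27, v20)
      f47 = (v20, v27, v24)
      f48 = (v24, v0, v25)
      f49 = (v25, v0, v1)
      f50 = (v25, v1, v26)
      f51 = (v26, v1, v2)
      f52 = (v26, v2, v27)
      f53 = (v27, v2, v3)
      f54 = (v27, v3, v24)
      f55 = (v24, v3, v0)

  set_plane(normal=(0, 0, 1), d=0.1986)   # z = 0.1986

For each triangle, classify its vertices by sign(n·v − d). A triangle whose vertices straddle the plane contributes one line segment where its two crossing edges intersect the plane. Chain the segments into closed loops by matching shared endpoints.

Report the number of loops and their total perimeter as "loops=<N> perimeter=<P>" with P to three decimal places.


loops=2 perimeter=20.288

Straddling triangles (28 of 56):
  (v0,v4,v1) [--+] → (1.52501, 1.3007, 0.1986)–(2.1514, 0, 0.1986)  len=1.4437
  (v1,v4,v5) [+-+] → (1.52501, 1.3007, 0.1986)–(1.34137, 1.68204, 0.1986)  len=0.4233
  (v1,v5,v2) [++-] → (1.00495, 0.381341, 0.1986)–(1.1886, 0, 0.1986)  len=0.4233
  (v2,v5,v6) [-+-] → (1.00495, 0.381341, 0.1986)–(0.741104, 0.929288, 0.1986)  len=0.6082
  (v4,v8,v5) [--+] → (-0.0660908, 2.00331, 0.1986)–(1.34137, 1.68204, 0.1986)  len=1.4437
  (v5,v8,v9) [+-+] → (-0.0660908, 2.00331, 0.1986)–(-0.478712, 2.09747, 0.1986)  len=0.4232
  (v5,v9,v6) [++-] → (0.328483, 1.02345, 0.1986)–(0.741104, 0.929288, 0.1986)  len=0.4232
  (v6,v9,v10) [-+-] → (0.328483, 1.02345, 0.1986)–(-0.264489, 1.15881, 0.1986)  len=0.6082
  (v8,v12,v9) [--+] → (-1.60745, 1.19732, 0.1986)–(-0.478712, 2.09747, 0.1986)  len=1.4437
  (v9,v12,v13) [+-+] → (-1.60745, 1.19732, 0.1986)–(-1.93836, 0.933443, 0.1986)  len=0.4232
  (v9,v13,v10) [++-] → (-0.595391, 0.894931, 0.1986)–(-0.264489, 1.15881, 0.1986)  len=0.4232
  (v10,v13,v14) [-+-] → (-0.595391, 0.894931, 0.1986)–(-1.07092, 0.515687, 0.1986)  len=0.6082
  (v12,v16,v13) [--+] → (-1.93836, -0.510191, 0.1986)–(-1.93836, 0.933443, 0.1986)  len=1.4436
  (v13,v16,v17) [+-+] → (-1.93836, -0.510191, 0.1986)–(-1.93836, -0.933443, 0.1986)  len=0.4233
  (v13,v17,v14) [++-] → (-1.07092, 0.0924349, 0.1986)–(-1.07092, 0.515687, 0.1986)  len=0.4233
  (v14,v17,v18) [-+-] → (-1.07092, 0.0924349, 0.1986)–(-1.07092, -0.515687, 0.1986)  len=0.6081
  (v16,v20,v17) [--+] → (-0.809614, -1.83359, 0.1986)–(-1.93836, -0.933443, 0.1986)  len=1.4437
  (v17,v20,v21) [+-+] → (-0.809614, -1.83359, 0.1986)–(-0.478712, -2.09747, 0.1986)  len=0.4232
  (v17,v21,v18) [++-] → (-0.740013, -0.779562, 0.1986)–(-1.07092, -0.515687, 0.1986)  len=0.4232
  (v18,v21,v22) [-+-] → (-0.740013, -0.779562, 0.1986)–(-0.264489, -1.15881, 0.1986)  len=0.6082
  (v20,v24,v21) [--+] → (0.928746, -1.7762, 0.1986)–(-0.478712, -2.09747, 0.1986)  len=1.4437
  (v21,v24,v25) [+-+] → (0.928746, -1.7762, 0.1986)–(1.34137, -1.68204, 0.1986)  len=0.4232
  (v21,v25,v22) [++-] → (0.148132, -1.06465, 0.1986)–(-0.264489, -1.15881, 0.1986)  len=0.4232
  (v22,v25,v26) [-+-] → (0.148132, -1.06465, 0.1986)–(0.741104, -0.929288, 0.1986)  len=0.6082
  (v24,v0,v25) [--+] → (1.96775, -0.381341, 0.1986)–(1.34137, -1.68204, 0.1986)  len=1.4437
  (v25,v0,v1) [+-+] → (1.96775, -0.381341, 0.1986)–(2.1514, 0, 0.1986)  len=0.4233
  (v25,v1,v26) [++-] → (0.92475, -0.547946, 0.1986)–(0.741104, -0.929288, 0.1986)  len=0.4233
  (v26,v1,v2) [-+-] → (0.92475, -0.547946, 0.1986)–(1.1886, 0, 0.1986)  len=0.6082

Chained into 2 loop(s):
  loop 1: 14 segments, perimeter = 13.0684
  loop 2: 14 segments, perimeter = 7.2201
Total perimeter = 20.288


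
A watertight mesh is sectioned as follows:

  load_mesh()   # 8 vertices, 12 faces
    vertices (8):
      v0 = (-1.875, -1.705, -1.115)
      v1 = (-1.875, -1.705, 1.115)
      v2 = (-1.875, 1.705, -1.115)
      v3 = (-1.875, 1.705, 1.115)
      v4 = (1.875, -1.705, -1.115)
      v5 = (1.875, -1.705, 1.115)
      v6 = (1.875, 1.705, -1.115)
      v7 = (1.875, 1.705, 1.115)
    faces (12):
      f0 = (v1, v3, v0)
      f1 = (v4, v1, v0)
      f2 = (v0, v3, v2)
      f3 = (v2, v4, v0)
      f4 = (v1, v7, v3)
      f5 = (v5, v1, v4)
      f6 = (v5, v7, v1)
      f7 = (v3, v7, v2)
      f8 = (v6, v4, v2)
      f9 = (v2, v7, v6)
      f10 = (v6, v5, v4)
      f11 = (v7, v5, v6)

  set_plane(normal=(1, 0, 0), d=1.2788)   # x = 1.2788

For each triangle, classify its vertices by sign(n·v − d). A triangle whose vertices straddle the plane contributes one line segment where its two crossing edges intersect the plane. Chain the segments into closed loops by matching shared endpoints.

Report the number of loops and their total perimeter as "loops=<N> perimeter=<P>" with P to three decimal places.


Straddling triangles (8 of 12):
  (v4,v1,v0) [+--] → (1.2788, -1.705, -0.76046)–(1.2788, -1.705, -1.115)  len=0.3545
  (v2,v4,v0) [-+-] → (1.2788, -1.16286, -1.115)–(1.2788, -1.705, -1.115)  len=0.5421
  (v1,v7,v3) [-+-] → (1.2788, 1.16286, 1.115)–(1.2788, 1.705, 1.115)  len=0.5421
  (v5,v1,v4) [+-+] → (1.2788, -1.705, 1.115)–(1.2788, -1.705, -0.76046)  len=1.8755
  (v5,v7,v1) [++-] → (1.2788, 1.16286, 1.115)–(1.2788, -1.705, 1.115)  len=2.8679
  (v3,v7,v2) [-+-] → (1.2788, 1.705, 1.115)–(1.2788, 1.705, 0.76046)  len=0.3545
  (v6,v4,v2) [++-] → (1.2788, -1.16286, -1.115)–(1.2788, 1.705, -1.115)  len=2.8679
  (v2,v7,v6) [-++] → (1.2788, 1.705, 0.76046)–(1.2788, 1.705, -1.115)  len=1.8755

Chained into 1 loop(s):
  loop 1: 8 segments, perimeter = 11.2800
Total perimeter = 11.280

loops=1 perimeter=11.280


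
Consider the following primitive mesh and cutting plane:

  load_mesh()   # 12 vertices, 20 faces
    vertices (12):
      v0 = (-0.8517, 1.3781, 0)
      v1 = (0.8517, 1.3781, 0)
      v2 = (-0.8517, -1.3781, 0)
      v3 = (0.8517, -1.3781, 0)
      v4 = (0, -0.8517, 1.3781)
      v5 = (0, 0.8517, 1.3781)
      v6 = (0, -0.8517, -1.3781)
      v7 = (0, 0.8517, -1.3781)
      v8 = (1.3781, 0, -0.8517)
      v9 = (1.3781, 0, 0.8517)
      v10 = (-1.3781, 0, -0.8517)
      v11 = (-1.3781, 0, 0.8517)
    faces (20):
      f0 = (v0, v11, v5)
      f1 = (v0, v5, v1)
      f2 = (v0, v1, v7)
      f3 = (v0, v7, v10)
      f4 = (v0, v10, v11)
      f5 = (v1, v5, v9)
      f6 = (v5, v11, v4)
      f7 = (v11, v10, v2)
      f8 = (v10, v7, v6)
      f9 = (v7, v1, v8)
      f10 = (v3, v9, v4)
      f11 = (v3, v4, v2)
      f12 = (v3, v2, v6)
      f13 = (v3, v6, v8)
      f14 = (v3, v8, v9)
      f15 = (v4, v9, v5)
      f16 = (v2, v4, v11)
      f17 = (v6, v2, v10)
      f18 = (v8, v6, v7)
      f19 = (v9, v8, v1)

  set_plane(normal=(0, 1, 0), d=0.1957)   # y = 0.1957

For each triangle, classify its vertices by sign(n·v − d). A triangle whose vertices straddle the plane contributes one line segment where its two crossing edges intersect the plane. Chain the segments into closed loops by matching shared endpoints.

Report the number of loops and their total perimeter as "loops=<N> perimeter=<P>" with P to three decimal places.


loops=1 perimeter=8.836

Straddling triangles (10 of 20):
  (v0,v11,v5) [+-+] → (-1.30335, 0.1957, 0.730753)–(-1.06145, 0.1957, 0.972654)  len=0.3421
  (v0,v7,v10) [++-] → (-1.06145, 0.1957, -0.972654)–(-1.30335, 0.1957, -0.730753)  len=0.3421
  (v0,v10,v11) [+--] → (-1.30335, 0.1957, -0.730753)–(-1.30335, 0.1957, 0.730753)  len=1.4615
  (v1,v5,v9) [++-] → (1.06145, 0.1957, 0.972654)–(1.30335, 0.1957, 0.730753)  len=0.3421
  (v5,v11,v4) [+--] → (-1.06145, 0.1957, 0.972654)–(0, 0.1957, 1.3781)  len=1.1362
  (v10,v7,v6) [-+-] → (-1.06145, 0.1957, -0.972654)–(0, 0.1957, -1.3781)  len=1.1362
  (v7,v1,v8) [++-] → (1.30335, 0.1957, -0.730753)–(1.06145, 0.1957, -0.972654)  len=0.3421
  (v4,v9,v5) [--+] → (1.06145, 0.1957, 0.972654)–(0, 0.1957, 1.3781)  len=1.1362
  (v8,v6,v7) [--+] → (0, 0.1957, -1.3781)–(1.06145, 0.1957, -0.972654)  len=1.1362
  (v9,v8,v1) [--+] → (1.30335, 0.1957, -0.730753)–(1.30335, 0.1957, 0.730753)  len=1.4615

Chained into 1 loop(s):
  loop 1: 10 segments, perimeter = 8.8364
Total perimeter = 8.836


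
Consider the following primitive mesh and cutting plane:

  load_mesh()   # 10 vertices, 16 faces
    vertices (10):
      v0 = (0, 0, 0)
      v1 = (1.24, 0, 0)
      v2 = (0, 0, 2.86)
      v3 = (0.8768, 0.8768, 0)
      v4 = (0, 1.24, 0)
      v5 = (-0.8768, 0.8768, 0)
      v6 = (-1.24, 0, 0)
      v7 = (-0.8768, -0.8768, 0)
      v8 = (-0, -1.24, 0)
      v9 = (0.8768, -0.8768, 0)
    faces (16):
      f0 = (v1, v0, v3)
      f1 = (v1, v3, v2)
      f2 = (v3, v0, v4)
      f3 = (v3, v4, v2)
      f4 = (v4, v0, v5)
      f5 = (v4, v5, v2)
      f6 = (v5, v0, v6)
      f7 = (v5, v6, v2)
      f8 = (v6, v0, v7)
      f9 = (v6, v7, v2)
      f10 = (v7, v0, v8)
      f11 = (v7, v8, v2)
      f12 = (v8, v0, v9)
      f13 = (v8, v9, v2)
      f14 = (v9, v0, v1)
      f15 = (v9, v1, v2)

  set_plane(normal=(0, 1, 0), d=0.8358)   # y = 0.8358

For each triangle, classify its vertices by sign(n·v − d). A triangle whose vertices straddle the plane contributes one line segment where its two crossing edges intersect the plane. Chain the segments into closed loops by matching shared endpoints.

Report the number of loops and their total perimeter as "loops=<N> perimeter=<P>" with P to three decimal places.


loops=1 perimeter=4.391

Straddling triangles (8 of 16):
  (v1,v0,v3) [--+] → (0.8358, 0.8358, 0)–(0.893784, 0.8358, 0)  len=0.0580
  (v1,v3,v2) [-+-] → (0.893784, 0.8358, 0)–(0.8358, 0.8358, 0.133736)  len=0.1458
  (v3,v0,v4) [+-+] → (0.8358, 0.8358, 0)–(0, 0.8358, 0)  len=0.8358
  (v3,v4,v2) [++-] → (0, 0.8358, 0.932268)–(0.8358, 0.8358, 0.133736)  len=1.1559
  (v4,v0,v5) [+-+] → (0, 0.8358, 0)–(-0.8358, 0.8358, 0)  len=0.8358
  (v4,v5,v2) [++-] → (-0.8358, 0.8358, 0.133736)–(0, 0.8358, 0.932268)  len=1.1559
  (v5,v0,v6) [+--] → (-0.8358, 0.8358, 0)–(-0.893784, 0.8358, 0)  len=0.0580
  (v5,v6,v2) [+--] → (-0.893784, 0.8358, 0)–(-0.8358, 0.8358, 0.133736)  len=0.1458

Chained into 1 loop(s):
  loop 1: 8 segments, perimeter = 4.3910
Total perimeter = 4.391


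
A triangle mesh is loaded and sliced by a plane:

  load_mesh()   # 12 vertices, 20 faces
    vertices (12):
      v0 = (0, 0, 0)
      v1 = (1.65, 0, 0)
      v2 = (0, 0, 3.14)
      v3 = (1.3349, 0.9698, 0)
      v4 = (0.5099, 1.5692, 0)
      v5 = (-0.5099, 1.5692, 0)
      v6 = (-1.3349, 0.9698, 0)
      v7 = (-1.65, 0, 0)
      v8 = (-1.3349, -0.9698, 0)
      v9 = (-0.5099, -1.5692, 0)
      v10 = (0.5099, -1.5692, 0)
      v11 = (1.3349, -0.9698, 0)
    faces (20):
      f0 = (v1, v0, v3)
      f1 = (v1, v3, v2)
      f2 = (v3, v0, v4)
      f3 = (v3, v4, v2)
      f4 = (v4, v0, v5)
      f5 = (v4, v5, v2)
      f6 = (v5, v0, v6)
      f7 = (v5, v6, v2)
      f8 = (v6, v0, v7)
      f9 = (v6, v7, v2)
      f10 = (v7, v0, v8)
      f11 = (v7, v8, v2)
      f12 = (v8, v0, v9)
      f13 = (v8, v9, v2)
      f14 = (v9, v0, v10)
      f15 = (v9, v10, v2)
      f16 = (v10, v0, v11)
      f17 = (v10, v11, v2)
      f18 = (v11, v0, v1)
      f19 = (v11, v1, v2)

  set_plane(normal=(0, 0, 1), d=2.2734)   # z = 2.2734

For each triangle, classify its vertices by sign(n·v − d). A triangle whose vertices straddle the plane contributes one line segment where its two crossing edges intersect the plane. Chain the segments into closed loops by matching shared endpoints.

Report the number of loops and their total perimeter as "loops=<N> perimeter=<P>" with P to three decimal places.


loops=1 perimeter=2.814

Straddling triangles (10 of 20):
  (v1,v3,v2) [--+] → (0.368415, 0.267652, 2.2734)–(0.455379, 0, 2.2734)  len=0.2814
  (v3,v4,v2) [--+] → (0.140726, 0.433079, 2.2734)–(0.368415, 0.267652, 2.2734)  len=0.2814
  (v4,v5,v2) [--+] → (-0.140726, 0.433079, 2.2734)–(0.140726, 0.433079, 2.2734)  len=0.2815
  (v5,v6,v2) [--+] → (-0.368415, 0.267652, 2.2734)–(-0.140726, 0.433079, 2.2734)  len=0.2814
  (v6,v7,v2) [--+] → (-0.455379, 0, 2.2734)–(-0.368415, 0.267652, 2.2734)  len=0.2814
  (v7,v8,v2) [--+] → (-0.368415, -0.267652, 2.2734)–(-0.455379, 0, 2.2734)  len=0.2814
  (v8,v9,v2) [--+] → (-0.140726, -0.433079, 2.2734)–(-0.368415, -0.267652, 2.2734)  len=0.2814
  (v9,v10,v2) [--+] → (0.140726, -0.433079, 2.2734)–(-0.140726, -0.433079, 2.2734)  len=0.2815
  (v10,v11,v2) [--+] → (0.368415, -0.267652, 2.2734)–(0.140726, -0.433079, 2.2734)  len=0.2814
  (v11,v1,v2) [--+] → (0.455379, 0, 2.2734)–(0.368415, -0.267652, 2.2734)  len=0.2814

Chained into 1 loop(s):
  loop 1: 10 segments, perimeter = 2.8144
Total perimeter = 2.814


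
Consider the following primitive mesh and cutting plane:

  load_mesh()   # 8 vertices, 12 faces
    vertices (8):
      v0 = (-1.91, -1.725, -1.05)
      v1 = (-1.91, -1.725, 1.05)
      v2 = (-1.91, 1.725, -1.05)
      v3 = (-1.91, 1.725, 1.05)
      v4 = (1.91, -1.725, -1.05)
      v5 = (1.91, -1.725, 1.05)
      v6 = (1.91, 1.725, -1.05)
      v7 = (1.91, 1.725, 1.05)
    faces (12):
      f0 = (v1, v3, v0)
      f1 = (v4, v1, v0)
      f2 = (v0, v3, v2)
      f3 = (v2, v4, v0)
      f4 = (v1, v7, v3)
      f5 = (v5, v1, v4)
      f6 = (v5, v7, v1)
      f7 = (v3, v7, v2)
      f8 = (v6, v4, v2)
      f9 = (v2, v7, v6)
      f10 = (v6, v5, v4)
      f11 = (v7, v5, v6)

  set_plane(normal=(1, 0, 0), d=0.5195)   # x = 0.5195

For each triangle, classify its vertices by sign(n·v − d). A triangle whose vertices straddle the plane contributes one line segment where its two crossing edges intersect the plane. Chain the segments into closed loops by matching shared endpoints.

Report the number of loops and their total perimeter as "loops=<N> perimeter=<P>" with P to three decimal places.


Straddling triangles (8 of 12):
  (v4,v1,v0) [+--] → (0.5195, -1.725, -0.285589)–(0.5195, -1.725, -1.05)  len=0.7644
  (v2,v4,v0) [-+-] → (0.5195, -0.469182, -1.05)–(0.5195, -1.725, -1.05)  len=1.2558
  (v1,v7,v3) [-+-] → (0.5195, 0.469182, 1.05)–(0.5195, 1.725, 1.05)  len=1.2558
  (v5,v1,v4) [+-+] → (0.5195, -1.725, 1.05)–(0.5195, -1.725, -0.285589)  len=1.3356
  (v5,v7,v1) [++-] → (0.5195, 0.469182, 1.05)–(0.5195, -1.725, 1.05)  len=2.1942
  (v3,v7,v2) [-+-] → (0.5195, 1.725, 1.05)–(0.5195, 1.725, 0.285589)  len=0.7644
  (v6,v4,v2) [++-] → (0.5195, -0.469182, -1.05)–(0.5195, 1.725, -1.05)  len=2.1942
  (v2,v7,v6) [-++] → (0.5195, 1.725, 0.285589)–(0.5195, 1.725, -1.05)  len=1.3356

Chained into 1 loop(s):
  loop 1: 8 segments, perimeter = 11.1000
Total perimeter = 11.100

loops=1 perimeter=11.100


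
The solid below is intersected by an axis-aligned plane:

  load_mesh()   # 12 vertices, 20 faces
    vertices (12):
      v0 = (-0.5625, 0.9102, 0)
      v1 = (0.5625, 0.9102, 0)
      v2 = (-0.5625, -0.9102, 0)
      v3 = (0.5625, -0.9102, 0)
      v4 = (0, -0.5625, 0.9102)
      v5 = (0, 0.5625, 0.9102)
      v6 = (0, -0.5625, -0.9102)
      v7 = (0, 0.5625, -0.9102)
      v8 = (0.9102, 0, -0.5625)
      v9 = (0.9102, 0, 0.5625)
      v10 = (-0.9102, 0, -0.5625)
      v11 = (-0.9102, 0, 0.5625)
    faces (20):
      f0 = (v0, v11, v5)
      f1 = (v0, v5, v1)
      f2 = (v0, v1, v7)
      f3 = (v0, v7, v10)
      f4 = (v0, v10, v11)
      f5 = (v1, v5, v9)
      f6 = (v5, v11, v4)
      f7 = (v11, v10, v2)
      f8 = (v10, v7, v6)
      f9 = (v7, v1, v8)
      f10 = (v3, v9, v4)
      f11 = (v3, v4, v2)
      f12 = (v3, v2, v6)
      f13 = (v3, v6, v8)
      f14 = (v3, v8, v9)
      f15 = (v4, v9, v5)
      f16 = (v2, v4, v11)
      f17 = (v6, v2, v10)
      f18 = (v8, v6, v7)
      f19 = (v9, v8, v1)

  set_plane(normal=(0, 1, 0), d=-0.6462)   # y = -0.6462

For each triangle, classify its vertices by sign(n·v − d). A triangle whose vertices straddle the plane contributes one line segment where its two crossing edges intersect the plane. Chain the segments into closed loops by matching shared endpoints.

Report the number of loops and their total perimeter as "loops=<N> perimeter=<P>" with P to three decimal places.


Straddling triangles (8 of 20):
  (v11,v10,v2) [++-] → (-0.663349, -0.6462, -0.163151)–(-0.663349, -0.6462, 0.163151)  len=0.3263
  (v3,v9,v4) [-++] → (0.663349, -0.6462, 0.163151)–(0.135408, -0.6462, 0.691092)  len=0.7466
  (v3,v4,v2) [-+-] → (0.135408, -0.6462, 0.691092)–(-0.135408, -0.6462, 0.691092)  len=0.2708
  (v3,v2,v6) [--+] → (-0.135408, -0.6462, -0.691092)–(0.135408, -0.6462, -0.691092)  len=0.2708
  (v3,v6,v8) [-++] → (0.135408, -0.6462, -0.691092)–(0.663349, -0.6462, -0.163151)  len=0.7466
  (v3,v8,v9) [-++] → (0.663349, -0.6462, -0.163151)–(0.663349, -0.6462, 0.163151)  len=0.3263
  (v2,v4,v11) [-++] → (-0.135408, -0.6462, 0.691092)–(-0.663349, -0.6462, 0.163151)  len=0.7466
  (v6,v2,v10) [+-+] → (-0.135408, -0.6462, -0.691092)–(-0.663349, -0.6462, -0.163151)  len=0.7466

Chained into 1 loop(s):
  loop 1: 8 segments, perimeter = 4.1807
Total perimeter = 4.181

loops=1 perimeter=4.181


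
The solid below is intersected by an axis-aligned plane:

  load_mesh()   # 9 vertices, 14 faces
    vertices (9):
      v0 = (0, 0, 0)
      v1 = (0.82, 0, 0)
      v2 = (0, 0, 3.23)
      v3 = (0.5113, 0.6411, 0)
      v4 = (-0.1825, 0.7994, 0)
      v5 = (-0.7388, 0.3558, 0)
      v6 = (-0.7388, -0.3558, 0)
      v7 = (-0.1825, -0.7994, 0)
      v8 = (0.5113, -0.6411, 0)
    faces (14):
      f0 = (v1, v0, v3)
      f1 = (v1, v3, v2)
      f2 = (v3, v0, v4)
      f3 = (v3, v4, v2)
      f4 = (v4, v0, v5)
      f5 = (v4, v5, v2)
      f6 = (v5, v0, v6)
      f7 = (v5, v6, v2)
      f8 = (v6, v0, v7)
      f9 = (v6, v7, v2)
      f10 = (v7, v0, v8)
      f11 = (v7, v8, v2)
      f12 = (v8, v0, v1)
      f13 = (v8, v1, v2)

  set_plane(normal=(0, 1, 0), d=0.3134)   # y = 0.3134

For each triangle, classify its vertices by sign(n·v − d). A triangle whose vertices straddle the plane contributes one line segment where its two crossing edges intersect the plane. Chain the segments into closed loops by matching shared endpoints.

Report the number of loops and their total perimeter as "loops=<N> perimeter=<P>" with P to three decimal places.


loops=1 perimeter=5.636

Straddling triangles (8 of 14):
  (v1,v0,v3) [--+] → (0.249948, 0.3134, 0)–(0.669093, 0.3134, 0)  len=0.4191
  (v1,v3,v2) [-+-] → (0.669093, 0.3134, 0)–(0.249948, 0.3134, 1.65102)  len=1.7034
  (v3,v0,v4) [+-+] → (0.249948, 0.3134, 0)–(-0.071548, 0.3134, 0)  len=0.3215
  (v3,v4,v2) [++-] → (-0.071548, 0.3134, 1.9637)–(0.249948, 0.3134, 1.65102)  len=0.4485
  (v4,v0,v5) [+-+] → (-0.071548, 0.3134, 0)–(-0.650759, 0.3134, 0)  len=0.5792
  (v4,v5,v2) [++-] → (-0.650759, 0.3134, 0.384913)–(-0.071548, 0.3134, 1.9637)  len=1.6817
  (v5,v0,v6) [+--] → (-0.650759, 0.3134, 0)–(-0.7388, 0.3134, 0)  len=0.0880
  (v5,v6,v2) [+--] → (-0.7388, 0.3134, 0)–(-0.650759, 0.3134, 0.384913)  len=0.3949

Chained into 1 loop(s):
  loop 1: 8 segments, perimeter = 5.6363
Total perimeter = 5.636


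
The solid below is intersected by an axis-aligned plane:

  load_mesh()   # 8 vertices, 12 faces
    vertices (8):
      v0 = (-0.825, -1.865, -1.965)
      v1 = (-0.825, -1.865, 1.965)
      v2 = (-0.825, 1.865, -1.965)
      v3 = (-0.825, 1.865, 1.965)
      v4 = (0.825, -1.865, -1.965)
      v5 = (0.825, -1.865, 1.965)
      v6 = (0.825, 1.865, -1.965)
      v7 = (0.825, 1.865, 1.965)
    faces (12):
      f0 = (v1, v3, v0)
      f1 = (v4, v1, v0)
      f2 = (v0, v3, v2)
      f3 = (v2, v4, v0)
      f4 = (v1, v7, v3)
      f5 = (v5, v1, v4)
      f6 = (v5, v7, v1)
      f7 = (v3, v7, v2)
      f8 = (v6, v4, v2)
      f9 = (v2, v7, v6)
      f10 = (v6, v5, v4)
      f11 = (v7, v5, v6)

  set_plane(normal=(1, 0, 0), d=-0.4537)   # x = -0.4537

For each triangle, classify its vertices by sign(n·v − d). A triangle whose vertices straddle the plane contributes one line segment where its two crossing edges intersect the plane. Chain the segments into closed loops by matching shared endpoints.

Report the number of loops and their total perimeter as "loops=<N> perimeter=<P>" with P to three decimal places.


Straddling triangles (8 of 12):
  (v4,v1,v0) [+--] → (-0.4537, -1.865, 1.08063)–(-0.4537, -1.865, -1.965)  len=3.0456
  (v2,v4,v0) [-+-] → (-0.4537, 1.02564, -1.965)–(-0.4537, -1.865, -1.965)  len=2.8906
  (v1,v7,v3) [-+-] → (-0.4537, -1.02564, 1.965)–(-0.4537, 1.865, 1.965)  len=2.8906
  (v5,v1,v4) [+-+] → (-0.4537, -1.865, 1.965)–(-0.4537, -1.865, 1.08063)  len=0.8844
  (v5,v7,v1) [++-] → (-0.4537, -1.02564, 1.965)–(-0.4537, -1.865, 1.965)  len=0.8394
  (v3,v7,v2) [-+-] → (-0.4537, 1.865, 1.965)–(-0.4537, 1.865, -1.08063)  len=3.0456
  (v6,v4,v2) [++-] → (-0.4537, 1.02564, -1.965)–(-0.4537, 1.865, -1.965)  len=0.8394
  (v2,v7,v6) [-++] → (-0.4537, 1.865, -1.08063)–(-0.4537, 1.865, -1.965)  len=0.8844

Chained into 1 loop(s):
  loop 1: 8 segments, perimeter = 15.3200
Total perimeter = 15.320

loops=1 perimeter=15.320


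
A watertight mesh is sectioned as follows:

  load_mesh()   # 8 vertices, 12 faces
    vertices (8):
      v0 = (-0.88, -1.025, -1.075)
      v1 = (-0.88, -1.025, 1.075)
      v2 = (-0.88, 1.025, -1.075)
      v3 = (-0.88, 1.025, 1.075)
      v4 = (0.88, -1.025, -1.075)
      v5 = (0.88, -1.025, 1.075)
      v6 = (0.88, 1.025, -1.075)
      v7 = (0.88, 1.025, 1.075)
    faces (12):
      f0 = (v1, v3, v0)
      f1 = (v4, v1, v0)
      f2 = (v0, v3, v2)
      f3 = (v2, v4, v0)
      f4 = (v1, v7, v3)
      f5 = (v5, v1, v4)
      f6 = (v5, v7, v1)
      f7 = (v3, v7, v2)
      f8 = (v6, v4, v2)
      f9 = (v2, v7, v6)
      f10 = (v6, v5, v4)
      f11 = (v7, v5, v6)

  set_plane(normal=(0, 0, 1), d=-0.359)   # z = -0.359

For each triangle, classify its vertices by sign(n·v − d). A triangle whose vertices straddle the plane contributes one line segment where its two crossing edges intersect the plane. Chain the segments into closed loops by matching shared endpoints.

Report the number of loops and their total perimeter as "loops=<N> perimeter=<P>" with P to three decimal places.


Straddling triangles (8 of 12):
  (v1,v3,v0) [++-] → (-0.88, -0.342302, -0.359)–(-0.88, -1.025, -0.359)  len=0.6827
  (v4,v1,v0) [-+-] → (0.293879, -1.025, -0.359)–(-0.88, -1.025, -0.359)  len=1.1739
  (v0,v3,v2) [-+-] → (-0.88, -0.342302, -0.359)–(-0.88, 1.025, -0.359)  len=1.3673
  (v5,v1,v4) [++-] → (0.293879, -1.025, -0.359)–(0.88, -1.025, -0.359)  len=0.5861
  (v3,v7,v2) [++-] → (-0.293879, 1.025, -0.359)–(-0.88, 1.025, -0.359)  len=0.5861
  (v2,v7,v6) [-+-] → (-0.293879, 1.025, -0.359)–(0.88, 1.025, -0.359)  len=1.1739
  (v6,v5,v4) [-+-] → (0.88, 0.342302, -0.359)–(0.88, -1.025, -0.359)  len=1.3673
  (v7,v5,v6) [++-] → (0.88, 0.342302, -0.359)–(0.88, 1.025, -0.359)  len=0.6827

Chained into 1 loop(s):
  loop 1: 8 segments, perimeter = 7.6200
Total perimeter = 7.620

loops=1 perimeter=7.620


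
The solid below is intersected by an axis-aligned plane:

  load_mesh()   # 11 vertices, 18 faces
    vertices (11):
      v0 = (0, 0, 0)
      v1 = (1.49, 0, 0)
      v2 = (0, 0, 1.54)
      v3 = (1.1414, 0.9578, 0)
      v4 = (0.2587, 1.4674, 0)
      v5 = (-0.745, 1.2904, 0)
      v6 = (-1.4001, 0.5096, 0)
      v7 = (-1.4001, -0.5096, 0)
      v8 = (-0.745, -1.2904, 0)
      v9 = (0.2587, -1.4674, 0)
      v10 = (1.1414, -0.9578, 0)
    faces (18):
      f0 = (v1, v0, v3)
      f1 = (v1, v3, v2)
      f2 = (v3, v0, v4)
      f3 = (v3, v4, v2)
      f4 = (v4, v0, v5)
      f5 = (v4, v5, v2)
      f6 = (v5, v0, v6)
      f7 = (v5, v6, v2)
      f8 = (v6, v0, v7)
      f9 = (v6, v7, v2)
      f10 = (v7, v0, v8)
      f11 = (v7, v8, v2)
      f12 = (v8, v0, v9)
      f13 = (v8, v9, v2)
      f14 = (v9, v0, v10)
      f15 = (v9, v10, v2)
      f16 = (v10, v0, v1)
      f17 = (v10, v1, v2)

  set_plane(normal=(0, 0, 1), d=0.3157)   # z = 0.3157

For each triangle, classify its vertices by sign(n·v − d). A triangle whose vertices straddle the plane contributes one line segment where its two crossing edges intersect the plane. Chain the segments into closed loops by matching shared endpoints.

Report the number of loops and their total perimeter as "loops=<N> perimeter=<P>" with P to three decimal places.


Straddling triangles (9 of 18):
  (v1,v3,v2) [--+] → (0.907413, 0.761451, 0.3157)–(1.18455, 0, 0.3157)  len=0.8103
  (v3,v4,v2) [--+] → (0.205666, 1.16658, 0.3157)–(0.907413, 0.761451, 0.3157)  len=0.8103
  (v4,v5,v2) [--+] → (-0.592275, 1.02587, 0.3157)–(0.205666, 1.16658, 0.3157)  len=0.8103
  (v5,v6,v2) [--+] → (-1.11308, 0.405132, 0.3157)–(-0.592275, 1.02587, 0.3157)  len=0.8103
  (v6,v7,v2) [--+] → (-1.11308, -0.405132, 0.3157)–(-1.11308, 0.405132, 0.3157)  len=0.8103
  (v7,v8,v2) [--+] → (-0.592275, -1.02587, 0.3157)–(-1.11308, -0.405132, 0.3157)  len=0.8103
  (v8,v9,v2) [--+] → (0.205666, -1.16658, 0.3157)–(-0.592275, -1.02587, 0.3157)  len=0.8103
  (v9,v10,v2) [--+] → (0.907413, -0.761451, 0.3157)–(0.205666, -1.16658, 0.3157)  len=0.8103
  (v10,v1,v2) [--+] → (1.18455, 0, 0.3157)–(0.907413, -0.761451, 0.3157)  len=0.8103

Chained into 1 loop(s):
  loop 1: 9 segments, perimeter = 7.2926
Total perimeter = 7.293

loops=1 perimeter=7.293


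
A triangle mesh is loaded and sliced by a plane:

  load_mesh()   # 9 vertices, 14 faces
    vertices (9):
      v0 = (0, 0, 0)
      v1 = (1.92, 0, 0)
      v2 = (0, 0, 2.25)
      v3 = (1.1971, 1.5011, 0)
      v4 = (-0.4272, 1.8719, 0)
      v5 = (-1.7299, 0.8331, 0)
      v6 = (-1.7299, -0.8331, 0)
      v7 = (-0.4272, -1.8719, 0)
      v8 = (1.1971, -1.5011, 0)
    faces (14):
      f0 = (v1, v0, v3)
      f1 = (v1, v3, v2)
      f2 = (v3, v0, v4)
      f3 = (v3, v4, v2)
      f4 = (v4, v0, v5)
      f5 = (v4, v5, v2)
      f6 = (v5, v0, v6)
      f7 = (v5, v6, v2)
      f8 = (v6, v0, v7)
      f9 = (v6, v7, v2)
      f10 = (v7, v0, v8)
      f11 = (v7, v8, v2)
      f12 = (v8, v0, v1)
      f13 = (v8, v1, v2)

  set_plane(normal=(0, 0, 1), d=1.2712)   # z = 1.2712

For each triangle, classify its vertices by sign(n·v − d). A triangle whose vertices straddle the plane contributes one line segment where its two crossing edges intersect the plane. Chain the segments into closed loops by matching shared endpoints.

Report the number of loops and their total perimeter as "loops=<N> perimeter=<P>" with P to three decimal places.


loops=1 perimeter=5.074

Straddling triangles (7 of 14):
  (v1,v3,v2) [--+] → (0.520765, 0.653012, 1.2712)–(0.835243, 0, 1.2712)  len=0.7248
  (v3,v4,v2) [--+] → (-0.185841, 0.814318, 1.2712)–(0.520765, 0.653012, 1.2712)  len=0.7248
  (v4,v5,v2) [--+] → (-0.752545, 0.362417, 1.2712)–(-0.185841, 0.814318, 1.2712)  len=0.7248
  (v5,v6,v2) [--+] → (-0.752545, -0.362417, 1.2712)–(-0.752545, 0.362417, 1.2712)  len=0.7248
  (v6,v7,v2) [--+] → (-0.185841, -0.814318, 1.2712)–(-0.752545, -0.362417, 1.2712)  len=0.7248
  (v7,v8,v2) [--+] → (0.520765, -0.653012, 1.2712)–(-0.185841, -0.814318, 1.2712)  len=0.7248
  (v8,v1,v2) [--+] → (0.835243, 0, 1.2712)–(0.520765, -0.653012, 1.2712)  len=0.7248

Chained into 1 loop(s):
  loop 1: 7 segments, perimeter = 5.0736
Total perimeter = 5.074


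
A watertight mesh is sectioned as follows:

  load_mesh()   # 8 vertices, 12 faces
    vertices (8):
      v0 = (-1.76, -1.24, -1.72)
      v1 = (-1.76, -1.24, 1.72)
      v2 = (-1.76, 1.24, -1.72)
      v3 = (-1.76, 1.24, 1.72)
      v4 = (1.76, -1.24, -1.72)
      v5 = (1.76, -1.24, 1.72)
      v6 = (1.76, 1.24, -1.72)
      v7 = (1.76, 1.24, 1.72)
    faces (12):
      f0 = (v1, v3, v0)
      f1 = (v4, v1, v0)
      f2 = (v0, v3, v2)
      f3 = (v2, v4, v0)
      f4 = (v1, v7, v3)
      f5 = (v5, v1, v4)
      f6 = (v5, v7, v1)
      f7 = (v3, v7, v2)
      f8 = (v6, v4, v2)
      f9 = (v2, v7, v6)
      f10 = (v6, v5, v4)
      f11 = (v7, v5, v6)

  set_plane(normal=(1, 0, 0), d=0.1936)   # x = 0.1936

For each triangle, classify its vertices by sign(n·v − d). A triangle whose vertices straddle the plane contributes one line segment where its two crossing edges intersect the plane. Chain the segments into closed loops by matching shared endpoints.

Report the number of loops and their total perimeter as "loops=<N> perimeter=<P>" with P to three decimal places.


loops=1 perimeter=11.840

Straddling triangles (8 of 12):
  (v4,v1,v0) [+--] → (0.1936, -1.24, -0.1892)–(0.1936, -1.24, -1.72)  len=1.5308
  (v2,v4,v0) [-+-] → (0.1936, -0.1364, -1.72)–(0.1936, -1.24, -1.72)  len=1.1036
  (v1,v7,v3) [-+-] → (0.1936, 0.1364, 1.72)–(0.1936, 1.24, 1.72)  len=1.1036
  (v5,v1,v4) [+-+] → (0.1936, -1.24, 1.72)–(0.1936, -1.24, -0.1892)  len=1.9092
  (v5,v7,v1) [++-] → (0.1936, 0.1364, 1.72)–(0.1936, -1.24, 1.72)  len=1.3764
  (v3,v7,v2) [-+-] → (0.1936, 1.24, 1.72)–(0.1936, 1.24, 0.1892)  len=1.5308
  (v6,v4,v2) [++-] → (0.1936, -0.1364, -1.72)–(0.1936, 1.24, -1.72)  len=1.3764
  (v2,v7,v6) [-++] → (0.1936, 1.24, 0.1892)–(0.1936, 1.24, -1.72)  len=1.9092

Chained into 1 loop(s):
  loop 1: 8 segments, perimeter = 11.8400
Total perimeter = 11.840
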